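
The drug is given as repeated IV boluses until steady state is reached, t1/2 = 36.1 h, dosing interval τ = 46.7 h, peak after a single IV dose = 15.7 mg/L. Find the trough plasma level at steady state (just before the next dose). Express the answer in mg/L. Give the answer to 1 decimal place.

k = ln2 / t½ = 0.693147 / 36.1 = 0.01920 h⁻¹
e^(−kτ) = e^(−0.01920 × 46.7) = 0.4079
Accumulation ratio R = 1 / (1 − e^(−kτ)) = 1 / (1 − 0.4079) = 1.689
Steady-state trough = C₀ × R × e^(−kτ) = 15.7 × 1.689 × 0.4079 = 10.82 mg/L

10.8 mg/L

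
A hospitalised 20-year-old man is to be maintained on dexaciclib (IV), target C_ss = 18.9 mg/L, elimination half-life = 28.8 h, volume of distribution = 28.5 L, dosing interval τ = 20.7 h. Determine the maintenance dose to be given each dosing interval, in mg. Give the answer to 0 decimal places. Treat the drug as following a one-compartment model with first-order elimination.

268 mg

k = ln2 / t½ = 0.693147 / 28.8 = 0.02407 h⁻¹
CL = k × Vd = 0.02407 × 28.5 = 0.6860 L/h
At steady state, Dose/τ = Css × CL.
Dose = Css × CL × τ = 18.9 × 0.6860 × 20.7 = 268.4 mg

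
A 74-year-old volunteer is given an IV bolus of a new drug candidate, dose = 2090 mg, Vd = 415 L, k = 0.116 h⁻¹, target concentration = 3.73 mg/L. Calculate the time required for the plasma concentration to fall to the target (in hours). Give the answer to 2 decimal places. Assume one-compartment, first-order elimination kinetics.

C₀ = Dose / Vd = 2090 / 415 = 5.036 mg/L
t = ln(C₀ / C) / k = ln(5.036 / 3.73) / 0.1160
  = ln(1.350) / 0.1160 = 0.3001 / 0.1160 = 2.587 h

2.59 h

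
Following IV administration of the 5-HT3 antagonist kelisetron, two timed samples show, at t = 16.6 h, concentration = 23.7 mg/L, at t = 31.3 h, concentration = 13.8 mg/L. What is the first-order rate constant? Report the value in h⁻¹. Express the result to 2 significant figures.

k = ln(C₁/C₂) / (t₂ − t₁) = ln(23.7/13.8) / (31.3 − 16.6)
  = 0.5408 / 14.70 = 0.03679 h⁻¹

0.037 h⁻¹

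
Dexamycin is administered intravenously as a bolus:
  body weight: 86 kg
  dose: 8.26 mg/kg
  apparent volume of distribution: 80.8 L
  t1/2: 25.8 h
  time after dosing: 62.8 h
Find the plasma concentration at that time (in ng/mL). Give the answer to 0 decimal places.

1627 ng/mL

Total dose = 8.26 × 86 = 710.4 mg
C₀ = Dose / Vd = 710.4 / 80.8 = 8.792 mg/L
k = ln2 / t½ = 0.693147 / 25.8 = 0.02687 h⁻¹
C = C₀ · e^(−k·t) = 8.792 × e^(−0.02687 × 62.8)
  = 8.792 × 0.1850 = 1.627 mg/L
Convert: 1.627 mg/L × 1000 = 1627 ng/mL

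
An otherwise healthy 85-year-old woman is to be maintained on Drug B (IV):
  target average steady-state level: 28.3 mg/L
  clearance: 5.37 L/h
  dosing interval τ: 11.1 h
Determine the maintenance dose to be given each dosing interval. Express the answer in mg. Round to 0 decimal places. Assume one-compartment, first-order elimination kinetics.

1687 mg

At steady state, Dose/τ = Css × CL.
Dose = Css × CL × τ = 28.3 × 5.370 × 11.1 = 1687 mg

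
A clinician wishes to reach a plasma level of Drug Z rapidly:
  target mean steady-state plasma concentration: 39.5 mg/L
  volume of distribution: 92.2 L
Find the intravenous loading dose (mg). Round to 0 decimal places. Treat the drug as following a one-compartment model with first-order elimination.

LD = Css × Vd = 39.5 × 92.2 = 3642 mg

3642 mg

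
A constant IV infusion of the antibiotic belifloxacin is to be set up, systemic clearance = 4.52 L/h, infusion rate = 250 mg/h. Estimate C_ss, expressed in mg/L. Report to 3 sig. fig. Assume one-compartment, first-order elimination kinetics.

55.3 mg/L

At steady state Css = R₀ / CL = 250 / 4.520 = 55.31 mg/L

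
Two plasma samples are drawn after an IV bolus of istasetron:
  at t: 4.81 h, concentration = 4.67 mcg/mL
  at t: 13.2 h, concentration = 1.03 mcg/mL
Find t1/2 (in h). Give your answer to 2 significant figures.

k = ln(C₁/C₂) / (t₂ − t₁) = ln(4.67/1.03) / (13.2 − 4.81)
  = 1.512 / 8.390 = 0.1802 h⁻¹
t½ = ln2 / k = 0.693147 / 0.1802 = 3.847 h

3.8 h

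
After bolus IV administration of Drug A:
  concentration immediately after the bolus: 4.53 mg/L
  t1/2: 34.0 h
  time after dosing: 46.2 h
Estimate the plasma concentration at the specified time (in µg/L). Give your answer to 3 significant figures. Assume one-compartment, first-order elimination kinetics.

1770 µg/L

k = ln2 / t½ = 0.693147 / 34.0 = 0.02039 h⁻¹
C = C₀ · e^(−k·t) = 4.530 × e^(−0.02039 × 46.2)
  = 4.530 × 0.3898 = 1.766 mg/L
Convert: 1.766 mg/L × 1000 = 1766 µg/L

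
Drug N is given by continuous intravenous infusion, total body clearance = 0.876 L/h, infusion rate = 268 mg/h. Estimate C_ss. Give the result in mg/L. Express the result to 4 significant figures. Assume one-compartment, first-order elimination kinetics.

At steady state Css = R₀ / CL = 268 / 0.8760 = 305.9 mg/L

305.9 mg/L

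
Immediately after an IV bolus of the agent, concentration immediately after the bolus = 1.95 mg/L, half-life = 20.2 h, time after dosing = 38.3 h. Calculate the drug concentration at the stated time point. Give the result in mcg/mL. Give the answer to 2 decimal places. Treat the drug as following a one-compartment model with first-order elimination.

0.52 mcg/mL

k = ln2 / t½ = 0.693147 / 20.2 = 0.03431 h⁻¹
C = C₀ · e^(−k·t) = 1.950 × e^(−0.03431 × 38.3)
  = 1.950 × 0.2687 = 0.5240 mg/L
(0.5240 mg/L = 0.5240 mcg/mL)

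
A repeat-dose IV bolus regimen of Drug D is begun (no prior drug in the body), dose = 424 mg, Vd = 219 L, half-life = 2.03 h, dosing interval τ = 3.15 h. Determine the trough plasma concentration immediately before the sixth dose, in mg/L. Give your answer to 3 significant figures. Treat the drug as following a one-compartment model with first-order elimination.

C₀ per dose = Dose / Vd = 424 / 219 = 1.936 mg/L
k = ln2 / t½ = 0.693147 / 2.03 = 0.3415 h⁻¹
Fraction remaining after one interval: r = e^(−kτ) = e^(−0.3415 × 3.15) = 0.3411
Before dose 6, 5 doses have been given (aged 1τ, 2τ, 3τ, 4τ, 5τ).
C_trough = C₀ × (r + r² + … + r^5) = C₀ × r(1−r^5)/(1−r)
        = 1.936 × 0.3411 × (1 − 0.004618) / (1 − 0.3411) = 0.9976 mg/L

0.998 mg/L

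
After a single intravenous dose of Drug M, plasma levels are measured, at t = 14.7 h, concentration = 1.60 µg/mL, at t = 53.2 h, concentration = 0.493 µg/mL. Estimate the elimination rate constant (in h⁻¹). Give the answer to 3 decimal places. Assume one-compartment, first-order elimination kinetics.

k = ln(C₁/C₂) / (t₂ − t₁) = ln(1.60/0.493) / (53.2 − 14.7)
  = 1.177 / 38.50 = 0.03057 h⁻¹

0.031 h⁻¹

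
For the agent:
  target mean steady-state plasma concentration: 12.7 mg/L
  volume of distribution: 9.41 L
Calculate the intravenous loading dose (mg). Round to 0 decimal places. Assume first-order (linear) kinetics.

LD = Css × Vd = 12.7 × 9.41 = 119.5 mg

120 mg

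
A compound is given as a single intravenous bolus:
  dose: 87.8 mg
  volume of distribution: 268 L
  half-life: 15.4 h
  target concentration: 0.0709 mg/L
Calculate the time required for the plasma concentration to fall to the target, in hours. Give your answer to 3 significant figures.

C₀ = Dose / Vd = 87.80 / 268 = 0.3276 mg/L
k = ln2 / t½ = 0.693147 / 15.4 = 0.04501 h⁻¹
t = ln(C₀ / C) / k = ln(0.3276 / 0.0709) / 0.04501
  = ln(4.621) / 0.04501 = 1.531 / 0.04501 = 34.01 h

34.0 h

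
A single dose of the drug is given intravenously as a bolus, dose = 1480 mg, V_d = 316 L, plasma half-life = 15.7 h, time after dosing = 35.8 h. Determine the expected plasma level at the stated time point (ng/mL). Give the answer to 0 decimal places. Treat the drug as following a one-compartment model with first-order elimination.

964 ng/mL

C₀ = Dose / Vd = 1480 / 316 = 4.684 mg/L
k = ln2 / t½ = 0.693147 / 15.7 = 0.04415 h⁻¹
C = C₀ · e^(−k·t) = 4.684 × e^(−0.04415 × 35.8)
  = 4.684 × 0.2059 = 0.9644 mg/L
Convert: 0.9644 mg/L × 1000 = 964.4 ng/mL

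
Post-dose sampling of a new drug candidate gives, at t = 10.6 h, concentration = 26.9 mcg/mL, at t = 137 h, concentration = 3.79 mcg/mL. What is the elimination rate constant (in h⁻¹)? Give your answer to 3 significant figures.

k = ln(C₁/C₂) / (t₂ − t₁) = ln(26.9/3.79) / (137 − 10.6)
  = 1.960 / 126.4 = 0.01551 h⁻¹

0.0155 h⁻¹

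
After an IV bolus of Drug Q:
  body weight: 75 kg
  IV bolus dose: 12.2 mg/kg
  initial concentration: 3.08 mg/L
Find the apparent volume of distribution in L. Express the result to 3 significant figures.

297 L

Dose = 12.2 × 75 = 915.0 mg
Vd = Dose / C₀ = 915.0 / 3.08 = 297.1 L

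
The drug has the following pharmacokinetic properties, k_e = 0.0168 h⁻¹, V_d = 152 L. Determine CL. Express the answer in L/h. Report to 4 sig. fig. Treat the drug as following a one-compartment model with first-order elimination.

2.554 L/h

CL = k × Vd = 0.0168 × 152 = 2.554 L/h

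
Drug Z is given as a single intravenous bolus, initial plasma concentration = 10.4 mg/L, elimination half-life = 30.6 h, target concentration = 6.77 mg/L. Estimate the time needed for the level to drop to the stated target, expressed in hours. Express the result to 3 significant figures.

k = ln2 / t½ = 0.693147 / 30.6 = 0.02265 h⁻¹
t = ln(C₀ / C) / k = ln(10.40 / 6.77) / 0.02265
  = ln(1.536) / 0.02265 = 0.4292 / 0.02265 = 18.95 h

19.0 h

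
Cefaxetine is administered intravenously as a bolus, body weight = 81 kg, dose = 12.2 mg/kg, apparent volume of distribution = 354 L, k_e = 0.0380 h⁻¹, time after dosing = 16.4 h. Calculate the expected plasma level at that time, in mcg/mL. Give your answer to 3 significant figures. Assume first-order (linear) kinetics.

Total dose = 12.2 × 81 = 988.2 mg
C₀ = Dose / Vd = 988.2 / 354 = 2.792 mg/L
C = C₀ · e^(−k·t) = 2.792 × e^(−0.03800 × 16.4)
  = 2.792 × 0.5362 = 1.497 mg/L
(1.497 mg/L = 1.497 mcg/mL)

1.50 mcg/mL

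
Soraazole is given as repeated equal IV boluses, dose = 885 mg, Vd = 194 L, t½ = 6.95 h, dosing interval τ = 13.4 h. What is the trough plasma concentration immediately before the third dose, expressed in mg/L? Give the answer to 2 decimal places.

C₀ per dose = Dose / Vd = 885 / 194 = 4.562 mg/L
k = ln2 / t½ = 0.693147 / 6.95 = 0.09973 h⁻¹
Fraction remaining after one interval: r = e^(−kτ) = e^(−0.09973 × 13.4) = 0.2628
Before dose 3, 2 doses have been given (aged 1τ, 2τ).
C_trough = C₀ × (r + r²) = 4.562 × (0.2628 + 0.06906) = 1.514 mg/L

1.51 mg/L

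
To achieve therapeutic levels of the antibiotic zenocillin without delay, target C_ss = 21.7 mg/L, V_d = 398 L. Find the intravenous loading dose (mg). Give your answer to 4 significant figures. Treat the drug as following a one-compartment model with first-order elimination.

8637 mg

LD = Css × Vd = 21.7 × 398 = 8637 mg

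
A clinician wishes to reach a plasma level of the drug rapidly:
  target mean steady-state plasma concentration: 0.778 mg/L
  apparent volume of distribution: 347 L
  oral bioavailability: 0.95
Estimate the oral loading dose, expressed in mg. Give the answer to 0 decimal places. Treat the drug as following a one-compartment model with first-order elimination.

284 mg

LD = Css × Vd / F = 0.778 × 347 / 0.95 = 284.2 mg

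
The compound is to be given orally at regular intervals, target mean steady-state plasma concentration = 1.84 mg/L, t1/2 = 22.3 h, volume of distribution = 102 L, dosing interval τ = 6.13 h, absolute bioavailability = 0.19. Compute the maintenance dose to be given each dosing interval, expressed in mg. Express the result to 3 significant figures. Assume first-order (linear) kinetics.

k = ln2 / t½ = 0.693147 / 22.3 = 0.03108 h⁻¹
CL = k × Vd = 0.03108 × 102 = 3.170 L/h
At steady state, F × (Dose/τ) = Css × CL.
Dose = Css × CL × τ / F = 1.84 × 3.170 × 6.13 / 0.19 = 188.2 mg

188 mg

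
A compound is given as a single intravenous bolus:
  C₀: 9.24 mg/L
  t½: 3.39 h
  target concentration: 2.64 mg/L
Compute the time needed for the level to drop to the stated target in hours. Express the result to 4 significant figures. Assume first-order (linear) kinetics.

6.127 h

k = ln2 / t½ = 0.693147 / 3.39 = 0.2045 h⁻¹
t = ln(C₀ / C) / k = ln(9.240 / 2.64) / 0.2045
  = ln(3.500) / 0.2045 = 1.253 / 0.2045 = 6.127 h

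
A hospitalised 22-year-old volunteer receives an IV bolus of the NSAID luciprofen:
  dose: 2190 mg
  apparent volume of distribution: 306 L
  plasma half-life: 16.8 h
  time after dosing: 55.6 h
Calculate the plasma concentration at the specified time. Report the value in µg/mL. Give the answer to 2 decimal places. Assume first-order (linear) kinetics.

C₀ = Dose / Vd = 2190 / 306 = 7.157 mg/L
k = ln2 / t½ = 0.693147 / 16.8 = 0.04126 h⁻¹
C = C₀ · e^(−k·t) = 7.157 × e^(−0.04126 × 55.6)
  = 7.157 × 0.1009 = 0.7221 mg/L
(0.7221 mg/L = 0.7221 µg/mL)

0.72 µg/mL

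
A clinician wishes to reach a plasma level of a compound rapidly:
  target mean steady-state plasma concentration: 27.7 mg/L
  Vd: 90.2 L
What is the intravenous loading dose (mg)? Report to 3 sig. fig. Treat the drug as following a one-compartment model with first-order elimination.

2500 mg

LD = Css × Vd = 27.7 × 90.2 = 2499 mg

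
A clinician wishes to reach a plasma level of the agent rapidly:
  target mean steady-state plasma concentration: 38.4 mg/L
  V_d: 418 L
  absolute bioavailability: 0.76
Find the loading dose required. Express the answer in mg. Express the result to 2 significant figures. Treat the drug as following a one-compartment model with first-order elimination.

LD = Css × Vd / F = 38.4 × 418 / 0.76 = 21120 mg

21000 mg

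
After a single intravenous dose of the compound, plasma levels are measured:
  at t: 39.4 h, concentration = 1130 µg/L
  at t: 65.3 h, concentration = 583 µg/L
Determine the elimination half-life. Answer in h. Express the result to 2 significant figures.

27 h

k = ln(C₁/C₂) / (t₂ − t₁) = ln(1130/583) / (65.3 − 39.4)
  = 0.6618 / 25.90 = 0.02555 h⁻¹
t½ = ln2 / k = 0.693147 / 0.02555 = 27.13 h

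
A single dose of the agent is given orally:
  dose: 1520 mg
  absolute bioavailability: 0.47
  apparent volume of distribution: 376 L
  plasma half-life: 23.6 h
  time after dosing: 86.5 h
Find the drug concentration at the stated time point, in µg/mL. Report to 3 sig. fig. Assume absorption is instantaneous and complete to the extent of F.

0.150 µg/mL

Amount reaching circulation = F × Dose = 0.47 × 1520 = 714.4 mg
C₀ = F·Dose / Vd = 714.4 / 376 = 1.900 mg/L
k = ln2 / t½ = 0.693147 / 23.6 = 0.02937 h⁻¹
C = C₀ · e^(−k·t) = 1.900 × e^(−0.02937 × 86.5)
  = 1.900 × 0.07883 = 0.1498 mg/L
(0.1498 mg/L = 0.1498 µg/mL)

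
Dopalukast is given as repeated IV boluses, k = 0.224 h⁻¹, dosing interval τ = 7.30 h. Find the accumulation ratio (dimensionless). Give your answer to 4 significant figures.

1.242

e^(−kτ) = e^(−0.2240 × 7.30) = 0.1949
Accumulation ratio R = 1 / (1 − e^(−kτ)) = 1 / (1 − 0.1949) = 1.242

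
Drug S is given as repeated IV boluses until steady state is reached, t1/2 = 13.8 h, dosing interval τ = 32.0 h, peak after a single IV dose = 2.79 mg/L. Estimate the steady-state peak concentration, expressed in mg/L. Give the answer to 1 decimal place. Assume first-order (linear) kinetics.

3.5 mg/L

k = ln2 / t½ = 0.693147 / 13.8 = 0.05023 h⁻¹
e^(−kτ) = e^(−0.05023 × 32.0) = 0.2004
Accumulation ratio R = 1 / (1 − e^(−kτ)) = 1 / (1 − 0.2004) = 1.251
Steady-state peak = C₀ × R = 2.79 × 1.251 = 3.490 mg/L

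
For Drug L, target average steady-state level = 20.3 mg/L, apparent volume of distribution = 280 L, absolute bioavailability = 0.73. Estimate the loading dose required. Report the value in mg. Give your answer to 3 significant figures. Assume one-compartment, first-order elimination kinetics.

7790 mg

LD = Css × Vd / F = 20.3 × 280 / 0.73 = 7786 mg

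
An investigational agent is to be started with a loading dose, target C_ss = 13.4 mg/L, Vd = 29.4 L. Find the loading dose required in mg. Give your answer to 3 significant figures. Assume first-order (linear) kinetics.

394 mg

LD = Css × Vd = 13.4 × 29.4 = 394.0 mg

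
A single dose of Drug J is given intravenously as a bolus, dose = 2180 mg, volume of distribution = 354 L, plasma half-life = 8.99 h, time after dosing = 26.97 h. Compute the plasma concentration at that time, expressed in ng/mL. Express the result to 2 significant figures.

C₀ = Dose / Vd = 2180 / 354 = 6.158 mg/L
k = ln2 / t½ = 0.693147 / 8.99 = 0.07710 h⁻¹
t / t½ = 26.97 / 8.99 = 3 half-lives
C = C₀ × (1/2)^3 = 6.158 × 0.1250 = 0.7698 mg/L
Convert: 0.7698 mg/L × 1000 = 769.8 ng/mL

770 ng/mL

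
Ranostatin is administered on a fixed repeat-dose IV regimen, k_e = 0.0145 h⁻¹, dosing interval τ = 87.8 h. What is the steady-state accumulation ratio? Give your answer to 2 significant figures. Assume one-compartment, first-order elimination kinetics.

1.4

e^(−kτ) = e^(−0.01450 × 87.8) = 0.2800
Accumulation ratio R = 1 / (1 − e^(−kτ)) = 1 / (1 − 0.2800) = 1.389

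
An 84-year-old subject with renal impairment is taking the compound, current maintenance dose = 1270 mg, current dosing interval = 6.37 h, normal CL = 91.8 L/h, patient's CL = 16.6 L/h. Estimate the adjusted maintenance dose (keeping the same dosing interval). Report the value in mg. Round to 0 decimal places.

To keep the same average steady-state level, dosing rate must scale with clearance.
CL ratio = 16.6 / 91.8 = 0.1808
New dose (same interval) = 1270 × 0.1808 = 229.6 mg

230 mg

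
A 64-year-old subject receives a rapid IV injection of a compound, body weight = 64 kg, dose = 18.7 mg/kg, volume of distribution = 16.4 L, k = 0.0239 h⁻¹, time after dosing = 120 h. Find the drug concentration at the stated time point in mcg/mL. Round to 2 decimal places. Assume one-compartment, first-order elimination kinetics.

4.15 mcg/mL

Total dose = 18.7 × 64 = 1197 mg
C₀ = Dose / Vd = 1197 / 16.4 = 72.99 mg/L
C = C₀ · e^(−k·t) = 72.99 × e^(−0.02390 × 120)
  = 72.99 × 0.05681 = 4.147 mg/L
(4.147 mg/L = 4.147 mcg/mL)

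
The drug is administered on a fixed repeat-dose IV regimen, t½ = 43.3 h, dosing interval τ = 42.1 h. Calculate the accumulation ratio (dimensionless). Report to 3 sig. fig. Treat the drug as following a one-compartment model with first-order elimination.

k = ln2 / t½ = 0.693147 / 43.3 = 0.01601 h⁻¹
e^(−kτ) = e^(−0.01601 × 42.1) = 0.5097
Accumulation ratio R = 1 / (1 − e^(−kτ)) = 1 / (1 − 0.5097) = 2.040

2.04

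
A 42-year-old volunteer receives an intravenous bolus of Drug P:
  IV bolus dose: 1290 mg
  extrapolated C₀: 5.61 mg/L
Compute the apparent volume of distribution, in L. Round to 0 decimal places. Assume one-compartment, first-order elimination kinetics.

230 L

Vd = Dose / C₀ = 1290 / 5.61 = 229.9 L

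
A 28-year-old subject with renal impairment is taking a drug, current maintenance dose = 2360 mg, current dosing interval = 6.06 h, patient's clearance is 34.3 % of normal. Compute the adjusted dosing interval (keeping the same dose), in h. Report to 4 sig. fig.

17.67 h

To keep the same average steady-state level, dosing rate must scale with clearance.
CL ratio = 34.3 / 100 = 0.3430
New interval (same dose) = 6.06 / 0.3430 = 17.67 h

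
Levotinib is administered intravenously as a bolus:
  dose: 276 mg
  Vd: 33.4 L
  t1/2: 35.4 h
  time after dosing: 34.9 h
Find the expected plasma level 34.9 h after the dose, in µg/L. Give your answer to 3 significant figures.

C₀ = Dose / Vd = 276.0 / 33.4 = 8.263 mg/L
k = ln2 / t½ = 0.693147 / 35.4 = 0.01958 h⁻¹
C = C₀ · e^(−k·t) = 8.263 × e^(−0.01958 × 34.9)
  = 8.263 × 0.5049 = 4.172 mg/L
Convert: 4.172 mg/L × 1000 = 4172 µg/L

4170 µg/L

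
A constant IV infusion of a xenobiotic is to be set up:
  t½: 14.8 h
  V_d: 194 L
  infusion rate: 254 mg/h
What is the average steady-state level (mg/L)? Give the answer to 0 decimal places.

28 mg/L

k = ln2 / t½ = 0.693147 / 14.8 = 0.04683 h⁻¹
CL = k × Vd = 0.04683 × 194 = 9.085 L/h
At steady state Css = R₀ / CL = 254 / 9.085 = 27.96 mg/L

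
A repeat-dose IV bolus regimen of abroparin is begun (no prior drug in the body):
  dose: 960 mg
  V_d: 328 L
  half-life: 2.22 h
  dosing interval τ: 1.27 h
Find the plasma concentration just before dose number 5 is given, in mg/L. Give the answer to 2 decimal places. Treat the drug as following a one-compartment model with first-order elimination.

4.78 mg/L

C₀ per dose = Dose / Vd = 960 / 328 = 2.927 mg/L
k = ln2 / t½ = 0.693147 / 2.22 = 0.3122 h⁻¹
Fraction remaining after one interval: r = e^(−kτ) = e^(−0.3122 × 1.27) = 0.6727
Before dose 5, 4 doses have been given (aged 1τ, 2τ, 3τ, 4τ).
C_trough = C₀ × (r + r² + … + r^4) = C₀ × r(1−r^4)/(1−r)
        = 2.927 × 0.6727 × (1 − 0.2048) / (1 − 0.6727) = 4.784 mg/L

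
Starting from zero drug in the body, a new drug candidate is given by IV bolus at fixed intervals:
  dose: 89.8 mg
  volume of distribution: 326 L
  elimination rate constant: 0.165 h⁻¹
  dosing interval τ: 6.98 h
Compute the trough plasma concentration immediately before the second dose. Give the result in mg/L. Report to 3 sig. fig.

C₀ per dose = Dose / Vd = 89.8 / 326 = 0.2755 mg/L
Fraction remaining after one interval: r = e^(−kτ) = e^(−0.1650 × 6.98) = 0.3161
Before dose 2, 1 dose has been given (aged 1τ).
C_trough = C₀ × r = 0.2755 × 0.3161 = 0.08709 mg/L

0.0871 mg/L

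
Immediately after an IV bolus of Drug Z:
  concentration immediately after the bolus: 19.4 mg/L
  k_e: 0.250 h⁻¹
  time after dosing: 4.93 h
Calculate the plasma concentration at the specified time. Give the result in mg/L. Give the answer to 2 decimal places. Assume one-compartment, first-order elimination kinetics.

C = C₀ · e^(−k·t) = 19.40 × e^(−0.2500 × 4.93)
  = 19.40 × 0.2916 = 5.657 mg/L

5.66 mg/L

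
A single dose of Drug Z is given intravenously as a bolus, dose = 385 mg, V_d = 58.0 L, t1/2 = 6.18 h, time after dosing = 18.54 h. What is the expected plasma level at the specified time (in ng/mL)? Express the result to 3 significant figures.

C₀ = Dose / Vd = 385.0 / 58.0 = 6.638 mg/L
k = ln2 / t½ = 0.693147 / 6.18 = 0.1122 h⁻¹
t / t½ = 18.54 / 6.18 = 3 half-lives
C = C₀ × (1/2)^3 = 6.638 × 0.1250 = 0.8298 mg/L
Convert: 0.8298 mg/L × 1000 = 829.8 ng/mL

830 ng/mL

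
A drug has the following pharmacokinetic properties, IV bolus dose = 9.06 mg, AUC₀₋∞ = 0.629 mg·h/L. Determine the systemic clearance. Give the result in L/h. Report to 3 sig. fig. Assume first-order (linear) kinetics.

CL = Dose / AUC = 9.06 / 0.629 = 14.40 L/h

14.4 L/h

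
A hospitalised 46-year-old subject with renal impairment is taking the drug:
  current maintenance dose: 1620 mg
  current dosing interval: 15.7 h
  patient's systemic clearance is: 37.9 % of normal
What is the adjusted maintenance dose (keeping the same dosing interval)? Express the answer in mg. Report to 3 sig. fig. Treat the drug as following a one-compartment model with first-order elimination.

614 mg

To keep the same average steady-state level, dosing rate must scale with clearance.
CL ratio = 37.9 / 100 = 0.3790
New dose (same interval) = 1620 × 0.3790 = 614.0 mg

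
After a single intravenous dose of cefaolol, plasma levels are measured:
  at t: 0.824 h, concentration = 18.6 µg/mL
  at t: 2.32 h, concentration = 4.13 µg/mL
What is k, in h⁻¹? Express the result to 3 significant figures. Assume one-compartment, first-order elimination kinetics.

1.01 h⁻¹

k = ln(C₁/C₂) / (t₂ − t₁) = ln(18.6/4.13) / (2.32 − 0.824)
  = 1.505 / 1.496 = 1.006 h⁻¹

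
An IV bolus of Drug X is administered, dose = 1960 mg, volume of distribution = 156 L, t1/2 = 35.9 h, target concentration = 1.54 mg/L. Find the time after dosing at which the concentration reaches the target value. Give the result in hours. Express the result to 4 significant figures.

C₀ = Dose / Vd = 1960 / 156 = 12.56 mg/L
k = ln2 / t½ = 0.693147 / 35.9 = 0.01931 h⁻¹
t = ln(C₀ / C) / k = ln(12.56 / 1.54) / 0.01931
  = ln(8.156) / 0.01931 = 2.099 / 0.01931 = 108.7 h

108.7 h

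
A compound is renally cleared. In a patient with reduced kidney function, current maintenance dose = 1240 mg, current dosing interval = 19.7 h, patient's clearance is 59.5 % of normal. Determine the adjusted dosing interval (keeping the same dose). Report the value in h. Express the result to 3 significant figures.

33.1 h

To keep the same average steady-state level, dosing rate must scale with clearance.
CL ratio = 59.5 / 100 = 0.5950
New interval (same dose) = 19.7 / 0.5950 = 33.11 h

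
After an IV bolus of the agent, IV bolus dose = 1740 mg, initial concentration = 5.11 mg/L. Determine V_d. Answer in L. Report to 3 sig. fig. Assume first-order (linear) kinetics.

Vd = Dose / C₀ = 1740 / 5.11 = 340.5 L

341 L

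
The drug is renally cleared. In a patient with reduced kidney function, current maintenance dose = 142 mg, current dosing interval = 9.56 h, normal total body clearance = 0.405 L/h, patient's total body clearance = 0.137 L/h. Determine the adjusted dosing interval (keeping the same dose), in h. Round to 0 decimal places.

28 h

To keep the same average steady-state level, dosing rate must scale with clearance.
CL ratio = 0.137 / 0.405 = 0.3383
New interval (same dose) = 9.56 / 0.3383 = 28.26 h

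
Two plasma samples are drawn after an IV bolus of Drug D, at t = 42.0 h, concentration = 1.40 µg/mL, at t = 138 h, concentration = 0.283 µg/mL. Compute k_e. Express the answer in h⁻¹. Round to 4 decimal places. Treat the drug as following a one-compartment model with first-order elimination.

k = ln(C₁/C₂) / (t₂ − t₁) = ln(1.40/0.283) / (138 − 42.0)
  = 1.599 / 96.00 = 0.01666 h⁻¹

0.0167 h⁻¹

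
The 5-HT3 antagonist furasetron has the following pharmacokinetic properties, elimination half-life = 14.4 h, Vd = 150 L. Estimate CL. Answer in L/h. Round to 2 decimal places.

k = ln2 / t½ = 0.693147 / 14.4 = 0.04814 h⁻¹
CL = k × Vd = 0.04814 × 150 = 7.221 L/h

7.22 L/h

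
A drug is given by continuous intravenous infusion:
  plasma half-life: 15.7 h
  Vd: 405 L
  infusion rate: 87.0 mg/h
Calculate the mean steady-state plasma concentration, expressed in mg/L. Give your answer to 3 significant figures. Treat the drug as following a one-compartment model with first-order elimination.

4.87 mg/L

k = ln2 / t½ = 0.693147 / 15.7 = 0.04415 h⁻¹
CL = k × Vd = 0.04415 × 405 = 17.88 L/h
At steady state Css = R₀ / CL = 87.0 / 17.88 = 4.866 mg/L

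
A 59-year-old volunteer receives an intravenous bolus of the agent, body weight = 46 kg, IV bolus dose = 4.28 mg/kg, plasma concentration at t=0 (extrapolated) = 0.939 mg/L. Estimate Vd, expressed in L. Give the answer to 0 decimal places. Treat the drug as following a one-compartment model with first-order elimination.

Dose = 4.28 × 46 = 196.9 mg
Vd = Dose / C₀ = 196.9 / 0.939 = 209.7 L

210 L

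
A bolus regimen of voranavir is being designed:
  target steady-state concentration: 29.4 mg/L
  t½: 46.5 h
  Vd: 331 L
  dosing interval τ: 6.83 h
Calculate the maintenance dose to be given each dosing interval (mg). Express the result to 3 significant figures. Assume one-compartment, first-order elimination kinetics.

991 mg

k = ln2 / t½ = 0.693147 / 46.5 = 0.01491 h⁻¹
CL = k × Vd = 0.01491 × 331 = 4.935 L/h
At steady state, Dose/τ = Css × CL.
Dose = Css × CL × τ = 29.4 × 4.935 × 6.83 = 991.0 mg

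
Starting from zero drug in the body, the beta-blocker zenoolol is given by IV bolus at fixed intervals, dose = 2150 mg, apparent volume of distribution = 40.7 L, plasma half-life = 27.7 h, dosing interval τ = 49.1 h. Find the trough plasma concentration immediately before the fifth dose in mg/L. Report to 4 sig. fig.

21.70 mg/L

C₀ per dose = Dose / Vd = 2150 / 40.7 = 52.83 mg/L
k = ln2 / t½ = 0.693147 / 27.7 = 0.02502 h⁻¹
Fraction remaining after one interval: r = e^(−kτ) = e^(−0.02502 × 49.1) = 0.2927
Before dose 5, 4 doses have been given (aged 1τ, 2τ, 3τ, 4τ).
C_trough = C₀ × (r + r² + … + r^4) = C₀ × r(1−r^4)/(1−r)
        = 52.83 × 0.2927 × (1 − 0.007340) / (1 − 0.2927) = 21.70 mg/L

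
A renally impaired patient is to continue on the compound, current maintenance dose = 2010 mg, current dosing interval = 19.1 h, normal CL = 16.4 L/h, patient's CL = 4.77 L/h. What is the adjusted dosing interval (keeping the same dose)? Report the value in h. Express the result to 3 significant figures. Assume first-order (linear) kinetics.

To keep the same average steady-state level, dosing rate must scale with clearance.
CL ratio = 4.77 / 16.4 = 0.2909
New interval (same dose) = 19.1 / 0.2909 = 65.66 h

65.7 h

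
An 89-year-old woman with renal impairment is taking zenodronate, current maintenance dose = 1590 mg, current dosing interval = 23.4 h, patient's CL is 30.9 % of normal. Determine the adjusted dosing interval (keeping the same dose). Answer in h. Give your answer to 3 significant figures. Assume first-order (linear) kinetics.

75.7 h

To keep the same average steady-state level, dosing rate must scale with clearance.
CL ratio = 30.9 / 100 = 0.3090
New interval (same dose) = 23.4 / 0.3090 = 75.73 h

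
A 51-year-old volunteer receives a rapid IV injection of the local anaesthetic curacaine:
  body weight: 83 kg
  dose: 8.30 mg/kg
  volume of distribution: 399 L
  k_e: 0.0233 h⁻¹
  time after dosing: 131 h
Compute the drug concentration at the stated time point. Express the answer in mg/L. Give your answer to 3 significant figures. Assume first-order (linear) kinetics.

Total dose = 8.30 × 83 = 688.9 mg
C₀ = Dose / Vd = 688.9 / 399 = 1.727 mg/L
C = C₀ · e^(−k·t) = 1.727 × e^(−0.02330 × 131)
  = 1.727 × 0.04725 = 0.08160 mg/L

0.0816 mg/L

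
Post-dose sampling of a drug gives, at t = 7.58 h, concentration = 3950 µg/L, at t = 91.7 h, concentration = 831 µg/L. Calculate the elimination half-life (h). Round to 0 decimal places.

37 h

k = ln(C₁/C₂) / (t₂ − t₁) = ln(3950/831) / (91.7 − 7.58)
  = 1.559 / 84.12 = 0.01853 h⁻¹
t½ = ln2 / k = 0.693147 / 0.01853 = 37.41 h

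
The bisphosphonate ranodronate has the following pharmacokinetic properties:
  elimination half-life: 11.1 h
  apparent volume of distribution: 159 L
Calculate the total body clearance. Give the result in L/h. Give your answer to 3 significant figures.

9.93 L/h

k = ln2 / t½ = 0.693147 / 11.1 = 0.06245 h⁻¹
CL = k × Vd = 0.06245 × 159 = 9.930 L/h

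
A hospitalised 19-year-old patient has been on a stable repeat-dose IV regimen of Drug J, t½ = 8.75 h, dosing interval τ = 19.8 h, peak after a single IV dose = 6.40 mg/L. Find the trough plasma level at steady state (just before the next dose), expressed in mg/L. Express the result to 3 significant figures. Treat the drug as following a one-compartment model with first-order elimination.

1.68 mg/L

k = ln2 / t½ = 0.693147 / 8.75 = 0.07922 h⁻¹
e^(−kτ) = e^(−0.07922 × 19.8) = 0.2083
Accumulation ratio R = 1 / (1 − e^(−kτ)) = 1 / (1 − 0.2083) = 1.263
Steady-state trough = C₀ × R × e^(−kτ) = 6.40 × 1.263 × 0.2083 = 1.684 mg/L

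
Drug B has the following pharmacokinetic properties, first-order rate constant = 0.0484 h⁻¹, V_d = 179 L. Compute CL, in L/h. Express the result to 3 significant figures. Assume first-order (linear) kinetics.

8.66 L/h

CL = k × Vd = 0.0484 × 179 = 8.664 L/h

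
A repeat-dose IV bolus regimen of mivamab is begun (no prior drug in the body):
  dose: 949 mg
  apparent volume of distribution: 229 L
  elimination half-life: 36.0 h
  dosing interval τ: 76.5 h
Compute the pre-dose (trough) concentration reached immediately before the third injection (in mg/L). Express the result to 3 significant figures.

C₀ per dose = Dose / Vd = 949 / 229 = 4.144 mg/L
k = ln2 / t½ = 0.693147 / 36.0 = 0.01925 h⁻¹
Fraction remaining after one interval: r = e^(−kτ) = e^(−0.01925 × 76.5) = 0.2293
Before dose 3, 2 doses have been given (aged 1τ, 2τ).
C_trough = C₀ × (r + r²) = 4.144 × (0.2293 + 0.05258) = 1.168 mg/L

1.17 mg/L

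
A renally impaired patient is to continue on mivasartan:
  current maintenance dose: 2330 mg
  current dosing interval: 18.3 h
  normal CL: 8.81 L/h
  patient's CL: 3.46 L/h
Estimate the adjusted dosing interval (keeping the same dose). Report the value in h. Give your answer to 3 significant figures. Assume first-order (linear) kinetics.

To keep the same average steady-state level, dosing rate must scale with clearance.
CL ratio = 3.46 / 8.81 = 0.3927
New interval (same dose) = 18.3 / 0.3927 = 46.60 h

46.6 h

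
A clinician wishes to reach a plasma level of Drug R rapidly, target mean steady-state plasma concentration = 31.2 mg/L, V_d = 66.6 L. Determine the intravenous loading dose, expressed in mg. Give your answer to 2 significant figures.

LD = Css × Vd = 31.2 × 66.6 = 2078 mg

2100 mg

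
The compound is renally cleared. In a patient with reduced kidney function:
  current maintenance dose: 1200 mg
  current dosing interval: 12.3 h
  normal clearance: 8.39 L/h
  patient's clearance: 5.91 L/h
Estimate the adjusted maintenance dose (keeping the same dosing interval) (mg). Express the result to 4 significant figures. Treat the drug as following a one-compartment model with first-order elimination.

To keep the same average steady-state level, dosing rate must scale with clearance.
CL ratio = 5.91 / 8.39 = 0.7044
New dose (same interval) = 1200 × 0.7044 = 845.3 mg

845.3 mg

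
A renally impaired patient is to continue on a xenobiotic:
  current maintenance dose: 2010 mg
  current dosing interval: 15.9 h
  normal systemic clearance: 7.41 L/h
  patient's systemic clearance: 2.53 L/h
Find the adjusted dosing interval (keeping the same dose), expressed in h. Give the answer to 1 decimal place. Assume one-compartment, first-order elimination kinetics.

To keep the same average steady-state level, dosing rate must scale with clearance.
CL ratio = 2.53 / 7.41 = 0.3414
New interval (same dose) = 15.9 / 0.3414 = 46.57 h

46.6 h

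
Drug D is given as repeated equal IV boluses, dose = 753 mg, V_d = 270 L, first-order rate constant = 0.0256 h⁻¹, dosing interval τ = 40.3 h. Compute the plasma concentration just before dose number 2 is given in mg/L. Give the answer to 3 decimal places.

C₀ per dose = Dose / Vd = 753 / 270 = 2.789 mg/L
Fraction remaining after one interval: r = e^(−kτ) = e^(−0.02560 × 40.3) = 0.3564
Before dose 2, 1 dose has been given (aged 1τ).
C_trough = C₀ × r = 2.789 × 0.3564 = 0.9940 mg/L

0.994 mg/L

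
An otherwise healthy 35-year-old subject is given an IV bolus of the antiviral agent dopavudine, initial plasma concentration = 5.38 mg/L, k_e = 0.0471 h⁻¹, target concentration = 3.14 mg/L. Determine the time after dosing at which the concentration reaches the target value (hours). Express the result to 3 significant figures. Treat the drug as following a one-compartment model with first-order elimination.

t = ln(C₀ / C) / k = ln(5.380 / 3.14) / 0.04710
  = ln(1.713) / 0.04710 = 0.5382 / 0.04710 = 11.43 h

11.4 h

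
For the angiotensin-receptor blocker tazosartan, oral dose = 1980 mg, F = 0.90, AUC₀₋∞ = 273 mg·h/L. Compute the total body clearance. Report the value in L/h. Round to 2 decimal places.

CL = F·Dose / AUC = 0.90 × 1980 / 273 = 6.527 L/h

6.53 L/h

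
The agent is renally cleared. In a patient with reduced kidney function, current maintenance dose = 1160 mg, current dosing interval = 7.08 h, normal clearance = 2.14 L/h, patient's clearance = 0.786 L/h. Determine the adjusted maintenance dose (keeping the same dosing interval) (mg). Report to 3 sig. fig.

426 mg

To keep the same average steady-state level, dosing rate must scale with clearance.
CL ratio = 0.786 / 2.14 = 0.3673
New dose (same interval) = 1160 × 0.3673 = 426.1 mg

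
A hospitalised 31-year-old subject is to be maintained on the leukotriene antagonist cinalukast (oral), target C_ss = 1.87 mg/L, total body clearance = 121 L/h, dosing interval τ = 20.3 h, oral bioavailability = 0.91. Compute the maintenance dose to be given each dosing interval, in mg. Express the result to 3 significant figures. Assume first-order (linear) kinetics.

At steady state, F × (Dose/τ) = Css × CL.
Dose = Css × CL × τ / F = 1.87 × 121.0 × 20.3 / 0.91 = 5048 mg

5050 mg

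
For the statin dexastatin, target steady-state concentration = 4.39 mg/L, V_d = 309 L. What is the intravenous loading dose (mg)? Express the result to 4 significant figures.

LD = Css × Vd = 4.39 × 309 = 1357 mg

1357 mg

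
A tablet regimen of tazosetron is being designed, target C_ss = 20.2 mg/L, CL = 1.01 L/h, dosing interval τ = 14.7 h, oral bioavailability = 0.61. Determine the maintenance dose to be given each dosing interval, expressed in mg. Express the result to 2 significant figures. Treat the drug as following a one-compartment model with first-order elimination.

At steady state, F × (Dose/τ) = Css × CL.
Dose = Css × CL × τ / F = 20.2 × 1.010 × 14.7 / 0.61 = 491.7 mg

490 mg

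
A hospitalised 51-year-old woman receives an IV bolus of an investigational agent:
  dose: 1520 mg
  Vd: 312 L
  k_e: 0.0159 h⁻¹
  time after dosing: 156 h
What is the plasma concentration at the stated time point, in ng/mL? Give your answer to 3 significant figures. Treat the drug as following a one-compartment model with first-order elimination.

C₀ = Dose / Vd = 1520 / 312 = 4.872 mg/L
C = C₀ · e^(−k·t) = 4.872 × e^(−0.01590 × 156)
  = 4.872 × 0.08371 = 0.4078 mg/L
Convert: 0.4078 mg/L × 1000 = 407.8 ng/mL

408 ng/mL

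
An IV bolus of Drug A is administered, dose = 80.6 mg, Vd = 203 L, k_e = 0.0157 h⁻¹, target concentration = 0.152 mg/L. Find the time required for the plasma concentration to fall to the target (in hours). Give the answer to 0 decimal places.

C₀ = Dose / Vd = 80.60 / 203 = 0.3970 mg/L
t = ln(C₀ / C) / k = ln(0.3970 / 0.152) / 0.01570
  = ln(2.612) / 0.01570 = 0.9601 / 0.01570 = 61.15 h

61 h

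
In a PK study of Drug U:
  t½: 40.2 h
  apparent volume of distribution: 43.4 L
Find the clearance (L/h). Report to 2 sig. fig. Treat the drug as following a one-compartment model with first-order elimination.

k = ln2 / t½ = 0.693147 / 40.2 = 0.01724 h⁻¹
CL = k × Vd = 0.01724 × 43.4 = 0.7482 L/h

0.75 L/h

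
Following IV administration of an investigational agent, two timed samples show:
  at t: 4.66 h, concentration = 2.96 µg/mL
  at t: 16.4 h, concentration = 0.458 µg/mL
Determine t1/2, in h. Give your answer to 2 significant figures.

k = ln(C₁/C₂) / (t₂ − t₁) = ln(2.96/0.458) / (16.4 − 4.66)
  = 1.866 / 11.74 = 0.1589 h⁻¹
t½ = ln2 / k = 0.693147 / 0.1589 = 4.362 h

4.4 h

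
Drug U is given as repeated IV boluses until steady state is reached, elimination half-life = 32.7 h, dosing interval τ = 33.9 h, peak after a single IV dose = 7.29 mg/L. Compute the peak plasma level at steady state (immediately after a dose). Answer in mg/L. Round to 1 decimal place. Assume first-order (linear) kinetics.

k = ln2 / t½ = 0.693147 / 32.7 = 0.02120 h⁻¹
e^(−kτ) = e^(−0.02120 × 33.9) = 0.4874
Accumulation ratio R = 1 / (1 − e^(−kτ)) = 1 / (1 − 0.4874) = 1.951
Steady-state peak = C₀ × R = 7.29 × 1.951 = 14.22 mg/L

14.2 mg/L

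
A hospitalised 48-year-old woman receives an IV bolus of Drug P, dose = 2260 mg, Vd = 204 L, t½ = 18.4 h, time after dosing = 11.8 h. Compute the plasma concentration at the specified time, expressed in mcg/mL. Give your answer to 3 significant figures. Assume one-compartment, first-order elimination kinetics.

7.10 mcg/mL

C₀ = Dose / Vd = 2260 / 204 = 11.08 mg/L
k = ln2 / t½ = 0.693147 / 18.4 = 0.03767 h⁻¹
C = C₀ · e^(−k·t) = 11.08 × e^(−0.03767 × 11.8)
  = 11.08 × 0.6411 = 7.103 mg/L
(7.103 mg/L = 7.103 mcg/mL)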